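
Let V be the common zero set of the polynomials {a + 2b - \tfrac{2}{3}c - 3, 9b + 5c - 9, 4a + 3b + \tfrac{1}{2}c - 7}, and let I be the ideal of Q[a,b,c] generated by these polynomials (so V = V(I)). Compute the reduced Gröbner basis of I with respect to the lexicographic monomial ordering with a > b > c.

f_1 = a + 2b - \tfrac{2}{3}c - 3, LT = a.
f_2 = 9b + 5c - 9, LT = b.
f_3 = 4a + 3b + \tfrac{1}{2}c - 7, LT = a.

S(f_1,f_3): lcm = a. S = \tfrac{5}{4}b - \tfrac{19}{24}c - \tfrac{5}{4}.
  leading term b: subtract (\tfrac{5}{36})·f_2 from \tfrac{5}{4}b - \tfrac{19}{24}c - \tfrac{5}{4} → -\tfrac{107}{72}c
  leading term c: no divisor's leading term divides it; move -\tfrac{107}{72}c to the remainder.
  remainder -\tfrac{107}{72}c ≠ 0; add g_4 = -\tfrac{107}{72}c to the basis.

The other S-polynomials (S(f_1,f_2), S(f_2,f_3), S(f_1,g_4), S(f_2,g_4), S(f_3,g_4)) all reduce to 0 modulo the current basis, so we have a Gröbner basis.
Inter-reduce: drop elements whose leading term is divisible by another's, tail-reduce, and make monic.

G = {a - 1, b - 1, c}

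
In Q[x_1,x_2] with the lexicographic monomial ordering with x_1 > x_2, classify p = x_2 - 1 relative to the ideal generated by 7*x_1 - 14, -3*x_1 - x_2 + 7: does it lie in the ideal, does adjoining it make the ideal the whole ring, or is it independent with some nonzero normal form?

x_2 - 1 lies in I (it reduces to 0).

First compute the reduced Gröbner basis of I by Buchberger's algorithm.
f_1 = 7*x_1 - 14, LT = x_1.
f_2 = -3*x_1 - x_2 + 7, LT = x_1.

S(f_1,f_2): lcm = x_1. S = -1/3*x_2 + 1/3.
  leading term x_2: no divisor's leading term divides it; move -1/3*x_2 to the remainder.
  leading term 1: no divisor's leading term divides it; move 1/3 to the remainder.
  remainder -1/3*x_2 + 1/3 ≠ 0; add h_3 = -1/3*x_2 + 1/3 to the basis.

S(f_1,h_3): leading monomials are coprime, so the S-polynomial reduces to 0 (Buchberger's first criterion).
S(f_2,h_3): leading monomials are coprime, so the S-polynomial reduces to 0 (Buchberger's first criterion).
Every S-polynomial of the final basis reduces to 0, so we have a Gröbner basis.
Inter-reduce: drop elements whose leading term is divisible by another's, tail-reduce, and make monic.
Reduced Gröbner basis: {x_1 - 2, x_2 - 1}.
Label its elements g_1 = x_1 - 2, g_2 = x_2 - 1.

Reduce p = x_2 - 1 modulo G:
  leading term x_2: subtract (1)·g_2 from x_2 - 1 → 0
  normal form = 0.
Since the normal form is 0, p ∈ I.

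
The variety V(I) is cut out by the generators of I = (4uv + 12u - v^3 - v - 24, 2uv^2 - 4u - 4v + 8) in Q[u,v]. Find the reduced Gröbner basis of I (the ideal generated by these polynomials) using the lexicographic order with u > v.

f_1 = 4uv + 12u - v^3 - v - 24, LT = uv.
f_2 = 2uv^2 - 4u - 4v + 8, LT = uv^2.

S(f_1,f_2): lcm = uv^2. S = 3uv + 2u - 1/4v^4 - 1/4v^2 - 4v - 4.
  leading term uv: subtract (3/4)·f_1 from 3uv + 2u - 1/4v^4 - 1/4v^2 - 4v - 4 → -7u - 1/4v^4 + 3/4v^3 - 1/4v^2 - 13/4v + 14
  leading term u: no divisor's leading term divides it; move -7u to the remainder.
  leading term v^4: no divisor's leading term divides it; move -1/4v^4 to the remainder.
  leading term v^3: no divisor's leading term divides it; move 3/4v^3 to the remainder.
  leading term v^2: no divisor's leading term divides it; move -1/4v^2 to the remainder.
  leading term v: no divisor's leading term divides it; move -13/4v to the remainder.
  leading term 1: no divisor's leading term divides it; move 14 to the remainder.
  remainder -7u - 1/4v^4 + 3/4v^3 - 1/4v^2 - 13/4v + 14 ≠ 0; add g_3 = -7u - 1/4v^4 + 3/4v^3 - 1/4v^2 - 13/4v + 14 to the basis.

S(f_1,g_3): lcm = uv. S = 3u - 1/28v^5 + 3/28v^4 - 2/7v^3 - 13/28v^2 + 7/4v - 6.
  leading term u: subtract (-3/7)·g_3 from 3u - 1/28v^5 + 3/28v^4 - 2/7v^3 - 13/28v^2 + 7/4v - 6 → -1/28v^5 + 1/28v^3 - 4/7v^2 + 5/14v
  leading term v^5: no divisor's leading term divides it; move -1/28v^5 to the remainder.
  leading term v^3: no divisor's leading term divides it; move 1/28v^3 to the remainder.
  leading term v^2: no divisor's leading term divides it; move -4/7v^2 to the remainder.
  leading term v: no divisor's leading term divides it; move 5/14v to the remainder.
  remainder -1/28v^5 + 1/28v^3 - 4/7v^2 + 5/14v ≠ 0; add g_4 = -1/28v^5 + 1/28v^3 - 4/7v^2 + 5/14v to the basis.

The other S-polynomials (S(f_2,g_3), S(f_1,g_4), S(f_2,g_4), S(g_3,g_4)) all reduce to 0 modulo the current basis, so we have a Gröbner basis.
Inter-reduce: drop elements whose leading term is divisible by another's, tail-reduce, and make monic.

G = {u + 1/28v^4 - 3/28v^3 + 1/28v^2 + 13/28v - 2, v^5 - v^3 + 16v^2 - 10v}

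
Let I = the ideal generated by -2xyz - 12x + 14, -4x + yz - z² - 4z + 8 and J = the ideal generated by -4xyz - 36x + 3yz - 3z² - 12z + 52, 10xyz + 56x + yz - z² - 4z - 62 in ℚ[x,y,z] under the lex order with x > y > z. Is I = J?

Yes, the ideals are equal.

Since reduced Gröbner bases are canonical representatives of ideals under a given ordering, it suffices to compute and compare them.
Buchberger on the first generating set:
f_1 = -2xyz - 12x + 14, LT = xyz.
f_2 = -4x + yz - z² - 4z + 8, LT = x.

S(f_1,f_2): lcm = xyz. S = 6x + ¼y²z² - ¼yz³ - yz² + 2yz - 7.
  leading term x: subtract (-3/2)·f_2 from 6x + ¼y²z² - ¼yz³ - yz² + 2yz - 7 → ¼y²z² - ¼yz³ - yz² + 7/2yz - 3/2z² - 6z + 5
  leading term y²z²: no divisor's leading term divides it; move ¼y²z² to the remainder.
  leading term yz³: no divisor's leading term divides it; move -¼yz³ to the remainder.
  leading term yz²: no divisor's leading term divides it; move -yz² to the remainder.
  leading term yz: no divisor's leading term divides it; move 7/2yz to the remainder.
  leading term z²: no divisor's leading term divides it; move -3/2z² to the remainder.
  leading term z: no divisor's leading term divides it; move -6z to the remainder.
  leading term 1: no divisor's leading term divides it; move 5 to the remainder.
  remainder ¼y²z² - ¼yz³ - yz² + 7/2yz - 3/2z² - 6z + 5 ≠ 0; add g_3 = ¼y²z² - ¼yz³ - yz² + 7/2yz - 3/2z² - 6z + 5 to the basis.

The other S-polynomials (S(f_1,g_3), S(f_2,g_3)) all reduce to 0 modulo the current basis, so we have a Gröbner basis.
Inter-reduce: drop elements whose leading term is divisible by another's, tail-reduce, and make monic.
Reduced Gröbner basis: {x - ¼yz + ¼z² + z - 2, y²z² - yz³ - 4yz² + 14yz - 6z² - 24z + 20}.

Buchberger on the second generating set:
h_1 = -4xyz - 36x + 3yz - 3z² - 12z + 52, LT = xyz.
h_2 = 10xyz + 56x + yz - z² - 4z - 62, LT = xyz.

S(h_1,h_2): lcm = xyz. S = 17/5x - 17/20yz + 17/20z² + 17/5z - 34/5.
  leading term x: no divisor's leading term divides it; move 17/5x to the remainder.
  leading term yz: no divisor's leading term divides it; move -17/20yz to the remainder.
  leading term z²: no divisor's leading term divides it; move 17/20z² to the remainder.
  leading term z: no divisor's leading term divides it; move 17/5z to the remainder.
  leading term 1: no divisor's leading term divides it; move -34/5 to the remainder.
  remainder 17/5x - 17/20yz + 17/20z² + 17/5z - 34/5 ≠ 0; add k_3 = 17/5x - 17/20yz + 17/20z² + 17/5z - 34/5 to the basis.

S(h_1,k_3): lcm = xyz. S = 9x + ¼y²z² - ¼yz³ - yz² + 5/4yz + ¾z² + 3z - 13.
  leading term x: subtract (45/17)·k_3 from 9x + ¼y²z² - ¼yz³ - yz² + 5/4yz + ¾z² + 3z - 13 → ¼y²z² - ¼yz³ - yz² + 7/2yz - 3/2z² - 6z + 5
  leading term y²z²: no divisor's leading term divides it; move ¼y²z² to the remainder.
  leading term yz³: no divisor's leading term divides it; move -¼yz³ to the remainder.
  leading term yz²: no divisor's leading term divides it; move -yz² to the remainder.
  leading term yz: no divisor's leading term divides it; move 7/2yz to the remainder.
  leading term z²: no divisor's leading term divides it; move -3/2z² to the remainder.
  leading term z: no divisor's leading term divides it; move -6z to the remainder.
  leading term 1: no divisor's leading term divides it; move 5 to the remainder.
  remainder ¼y²z² - ¼yz³ - yz² + 7/2yz - 3/2z² - 6z + 5 ≠ 0; add k_4 = ¼y²z² - ¼yz³ - yz² + 7/2yz - 3/2z² - 6z + 5 to the basis.

The other S-polynomials (S(h_2,k_3), S(h_1,k_4), S(h_2,k_4), S(k_3,k_4)) all reduce to 0 modulo the current basis, so we have a Gröbner basis.
Inter-reduce: drop elements whose leading term is divisible by another's, tail-reduce, and make monic.
Reduced Gröbner basis: {x - ¼yz + ¼z² + z - 2, y²z² - yz³ - 4yz² + 14yz - 6z² - 24z + 20}.

The two bases agree; hence the ideals are identical.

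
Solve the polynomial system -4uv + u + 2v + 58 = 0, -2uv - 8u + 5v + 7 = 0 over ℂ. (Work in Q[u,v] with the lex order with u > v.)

Compute a lex Gröbner basis by Buchberger's algorithm.
f_1 = -4uv + u + 2v + 58, LT = uv.
f_2 = -2uv - 8u + 5v + 7, LT = uv.

S(f_1,f_2): lcm = uv. S = -17/4u + 2v - 11.
  leading term u: no divisor's leading term divides it; move -17/4u to the remainder.
  leading term v: no divisor's leading term divides it; move 2v to the remainder.
  leading term 1: no divisor's leading term divides it; move -11 to the remainder.
  remainder -17/4u + 2v - 11 ≠ 0; add h_3 = -17/4u + 2v - 11 to the basis.

S(f_1,h_3): lcm = uv. S = -1/4u + 8/17v^2 - 105/34v - 29/2.
  leading term u: subtract (1/17)·h_3 from -1/4u + 8/17v^2 - 105/34v - 29/2 → 8/17v^2 - 109/34v - 471/34
  leading term v^2: no divisor's leading term divides it; move 8/17v^2 to the remainder.
  leading term v: no divisor's leading term divides it; move -109/34v to the remainder.
  leading term 1: no divisor's leading term divides it; move -471/34 to the remainder.
  remainder 8/17v^2 - 109/34v - 471/34 ≠ 0; add h_4 = 8/17v^2 - 109/34v - 471/34 to the basis.

The other S-polynomials (S(f_2,h_3), S(f_1,h_4), S(f_2,h_4), S(h_3,h_4)) all reduce to 0 modulo the current basis, so we have a Gröbner basis.
Inter-reduce: drop elements whose leading term is divisible by another's, tail-reduce, and make monic.
Reduced Gröbner basis: {u - 8/17v + 44/17, v^2 - 109/16v - 471/16}.

Elimination: the polynomial v^2 - 109/16v - 471/16 lies in the elimination ideal for v, so v ∈ {-3, 157/16}. For each such v, the remaining basis elements (now univariate) give the rest of the solution.
  v = -3: the earlier basis element becomes u + 4 = 0, giving u = -4 — point (-4, -3).
  v = 157/16: the earlier basis element becomes u - 69/34 = 0, giving u = 69/34 — point (69/34, 157/16).
Substituting each solution back into the original system confirms all equations vanish.

{(-4, -3), (69/34, 157/16)}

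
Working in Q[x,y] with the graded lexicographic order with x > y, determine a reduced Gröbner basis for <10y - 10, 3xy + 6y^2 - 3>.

G = {x + 1, y - 1}

f_1 = 10y - 10, LT = y.
f_2 = 3xy + 6y^2 - 3, LT = xy.

S(f_1,f_2): lcm = xy. S = -2y^2 - x + 1.
  leading term y^2: subtract (-1/5y)·f_1 from -2y^2 - x + 1 → -x - 2y + 1
  leading term x: no divisor's leading term divides it; move -x to the remainder.
  leading term y: subtract (-1/5)·f_1 from -2y + 1 → -1
  leading term 1: no divisor's leading term divides it; move -1 to the remainder.
  remainder -x - 1 ≠ 0; add g_3 = -x - 1 to the basis.

The other S-polynomials (S(f_1,g_3), S(f_2,g_3)) all reduce to 0 modulo the current basis, so we have a Gröbner basis.
Inter-reduce: drop elements whose leading term is divisible by another's, tail-reduce, and make monic.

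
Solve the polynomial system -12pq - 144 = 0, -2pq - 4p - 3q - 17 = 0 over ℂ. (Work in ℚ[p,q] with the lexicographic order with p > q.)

Compute a lex Gröbner basis by Buchberger's algorithm.
f_1 = -12pq - 144, LT = pq.
f_2 = -2pq - 4p - 3q - 17, LT = pq.

S(f_1,f_2): lcm = pq. S = -2p - 3/2q + 7/2.
  reduce S modulo (f_1, f_2):
  remainder -2p - 3/2q + 7/2 ≠ 0; add h_3 = -2p - 3/2q + 7/2 to the basis.

S(f_1,h_3): lcm = pq. S = -¾q² + 7/4q + 12.
  reduce S modulo (f_1, f_2, h_3):
  remainder -¾q² + 7/4q + 12 ≠ 0; add h_4 = -¾q² + 7/4q + 12 to the basis.

The other S-polynomials (S(f_2,h_3), S(f_1,h_4), S(f_2,h_4), S(h_3,h_4)) all reduce to 0 modulo the current basis, so we have a Gröbner basis.
Inter-reduce: drop elements whose leading term is divisible by another's, tail-reduce, and make monic.
Reduced Gröbner basis: {p + ¾q - 7/4, q² - 7/3q - 16}.

The lex basis is triangular: the last element involves only q. Solving q² - 7/3q - 16 = 0 gives q ∈ {-3, 16/3}; substituting each value into the earlier elements determines the remaining variables.
  q = -3: the earlier basis element becomes p - 4 = 0, giving p = 4 — point (4, -3).
  q = 16/3: the earlier basis element becomes p + 9/4 = 0, giving p = -9/4 — point (-9/4, 16/3).
A lex Gröbner basis triangularizes the system, enabling back-substitution.

{(4, -3), (-9/4, 16/3)}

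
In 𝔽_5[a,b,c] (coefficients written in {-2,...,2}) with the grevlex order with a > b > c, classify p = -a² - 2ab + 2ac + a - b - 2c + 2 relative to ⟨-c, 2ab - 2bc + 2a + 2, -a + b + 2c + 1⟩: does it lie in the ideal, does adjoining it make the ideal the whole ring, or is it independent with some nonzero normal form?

First compute the reduced Gröbner basis of I by Buchberger's algorithm.
f_1 = -c, LT = c.
f_2 = 2ab - 2bc + 2a + 2, LT = ab.
f_3 = -a + b + 2c + 1, LT = a.

S(f_2,f_3): lcm = ab. S = b² + bc + a + b + 1.
  reduce S modulo (f_1, f_2, f_3):
  remainder b² + 2b + 2 ≠ 0; add h_4 = b² + 2b + 2 to the basis.

The other S-polynomials (S(f_1,f_2), S(f_1,f_3), S(f_1,h_4), S(f_2,h_4), S(f_3,h_4)) all reduce to 0 modulo the current basis, so we have a Gröbner basis.
Inter-reduce: drop elements whose leading term is divisible by another's, tail-reduce, and make monic.
Reduced Gröbner basis: {b² + 2b + 2, a - b - 1, c}.
Label its elements g_1 = b² + 2b + 2, g_2 = a - b - 1, g_3 = c.

Reduce p = -a² - 2ab + 2ac + a - b - 2c + 2 modulo G:
  leading term a²: subtract (-a)·g_2 from -a² - 2ab + 2ac + a - b - 2c + 2 → 2ab + 2ac - b - 2c + 2
  leading term ab: subtract (2b)·g_2 from 2ab + 2ac - b - 2c + 2 → 2b² + 2ac + b - 2c + 2
  leading term b²: subtract (2)·g_1 from 2b² + 2ac + b - 2c + 2 → 2ac + 2b - 2c - 2
  leading term ac: subtract (2c)·g_2 from 2ac + 2b - 2c - 2 → 2bc + 2b - 2
  leading term bc: subtract (2b)·g_3 from 2bc + 2b - 2 → 2b - 2
  leading term b: no divisor's leading term divides it; move 2b to the remainder.
  leading term 1: no divisor's leading term divides it; move -2 to the remainder.
  normal form = 2b - 2.
The normal form is nonzero, so p ∉ I. Since p minus its normal form lies in I, I + (p) = I + (r) where r = 2b - 2; decide whether this ideal is the whole ring.
Run Buchberger on G together with r (pairs among the g_i already reduce to 0 since G is a Gröbner basis):
g_1 = b² + 2b + 2, LT = b².
g_2 = a - b - 1, LT = a.
g_3 = c, LT = c.
r = 2b - 2, LT = b.

The S-polynomials (S(g_1,g_2), S(g_1,g_3), S(g_1,r), S(g_2,g_3), S(g_2,r), S(g_3,r)) all reduce to 0 modulo the current basis, so we have a Gröbner basis.
Inter-reduce: drop elements whose leading term is divisible by another's, tail-reduce, and make monic.
Reduced Gröbner basis: {a - 2, b - 1, c}.
The reduced Gröbner basis of I + (p) is {a - 2, b - 1, c} ≠ {1}, a proper ideal, so the enlarged system stays consistent: p is independent of I, with normal form 2b - 2.

-a² - 2ab + 2ac + a - b - 2c + 2 is independent of I; its normal form modulo I is 2b - 2.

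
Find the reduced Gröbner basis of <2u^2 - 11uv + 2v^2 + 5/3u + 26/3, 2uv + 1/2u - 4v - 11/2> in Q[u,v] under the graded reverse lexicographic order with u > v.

f_1 = 2u^2 - 11uv + 2v^2 + 5/3u + 26/3, LT = u^2.
f_2 = 2uv + 1/2u - 4v - 11/2, LT = uv.

S(f_1,f_2): lcm = u^2v. S = -11/2uv^2 + v^3 - 1/4u^2 + 17/6uv + 11/4u + 13/3v.
  reduce S modulo (f_1, f_2):
  remainder v^3 - 43/4v^2 + 9/4u - 41/8v + 71/8 ≠ 0; add g_3 = v^3 - 43/4v^2 + 9/4u - 41/8v + 71/8 to the basis.

The other S-polynomials (S(f_1,g_3), S(f_2,g_3)) all reduce to 0 modulo the current basis, so we have a Gröbner basis.

G = {v^3 - 43/4v^2 + 9/4u - 41/8v + 71/8, u^2 + v^2 + 53/24u - 11v - 259/24, uv + 1/4u - 2v - 11/4}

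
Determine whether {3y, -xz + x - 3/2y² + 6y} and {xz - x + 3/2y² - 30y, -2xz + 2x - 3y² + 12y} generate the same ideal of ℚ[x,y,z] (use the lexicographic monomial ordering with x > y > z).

Yes, the ideals are equal.

Two ideals are equal iff their reduced Gröbner bases coincide (the reduced basis is unique for a fixed ordering).
Buchberger on the first generating set:
f_1 = 3y, LT = y.
f_2 = -xz + x - 3/2y² + 6y, LT = xz.

The S-polynomials (S(f_1,f_2)) all reduce to 0 modulo the current basis, so we have a Gröbner basis.
Inter-reduce: drop elements whose leading term is divisible by another's, tail-reduce, and make monic.
Reduced Gröbner basis: {xz - x, y}.

Buchberger on the second generating set:
h_1 = xz - x + 3/2y² - 30y, LT = xz.
h_2 = -2xz + 2x - 3y² + 12y, LT = xz.

S(h_1,h_2): lcm = xz. S = -24y.
  reduce S modulo (h_1, h_2):
  remainder -24y ≠ 0; add k_3 = -24y to the basis.

The other S-polynomials (S(h_1,k_3), S(h_2,k_3)) all reduce to 0 modulo the current basis, so we have a Gröbner basis.
Inter-reduce: drop elements whose leading term is divisible by another's, tail-reduce, and make monic.
Reduced Gröbner basis: {xz - x, y}.

These coincide, so the ideals are equal.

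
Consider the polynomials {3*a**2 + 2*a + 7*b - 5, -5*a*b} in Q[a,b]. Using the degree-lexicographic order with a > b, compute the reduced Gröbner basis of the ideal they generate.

G = {a**2 + 2/3*a + 7/3*b - 5/3, a*b, b**2 - 5/7*b}

f_1 = 3*a**2 + 2*a + 7*b - 5, LT = a**2.
f_2 = -5*a*b, LT = a*b.

S(f_1,f_2): lcm = a**2*b. S = 2/3*a*b + 7/3*b**2 - 5/3*b.
  leading term a*b: subtract (-2/15)·f_2 from 2/3*a*b + 7/3*b**2 - 5/3*b → 7/3*b**2 - 5/3*b
  leading term b**2: no divisor's leading term divides it; move 7/3*b**2 to the remainder.
  leading term b: no divisor's leading term divides it; move -5/3*b to the remainder.
  remainder 7/3*b**2 - 5/3*b ≠ 0; add g_3 = 7/3*b**2 - 5/3*b to the basis.

The other S-polynomials (S(f_1,g_3), S(f_2,g_3)) all reduce to 0 modulo the current basis, so we have a Gröbner basis.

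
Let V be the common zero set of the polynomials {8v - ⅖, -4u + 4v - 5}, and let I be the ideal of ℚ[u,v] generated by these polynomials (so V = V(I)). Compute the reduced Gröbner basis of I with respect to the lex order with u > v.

G = {u + 6/5, v - 1/20}

Buchberger's algorithm terminates because the ascending chain of leading-term ideals stabilizes.

f_1 = 8v - ⅖, LT = v.
f_2 = -4u + 4v - 5, LT = u.

The S-polynomials (S(f_1,f_2)) all reduce to 0 modulo the current basis, so we have a Gröbner basis.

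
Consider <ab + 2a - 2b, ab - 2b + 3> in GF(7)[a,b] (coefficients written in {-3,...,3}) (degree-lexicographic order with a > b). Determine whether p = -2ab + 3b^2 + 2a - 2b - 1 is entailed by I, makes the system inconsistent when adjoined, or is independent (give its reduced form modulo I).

Adjoining -2ab + 3b^2 + 2a - 2b - 1 makes the ideal the whole ring: the system is inconsistent.

First compute the reduced Gröbner basis of I by Buchberger's algorithm.
f_1 = ab + 2a - 2b, LT = ab.
f_2 = ab - 2b + 3, LT = ab.

S(f_1,f_2): lcm = ab. S = 2a - 3.
  reduce S modulo (f_1, f_2):
  remainder 2a - 3 ≠ 0; add h_3 = 2a - 3 to the basis.

S(f_1,h_3): lcm = ab. S = 2a + 3b.
  reduce S modulo (f_1, f_2, h_3):
  remainder 3b + 3 ≠ 0; add h_4 = 3b + 3 to the basis.

The other S-polynomials (S(f_2,h_3), S(f_1,h_4), S(f_2,h_4), S(h_3,h_4)) all reduce to 0 modulo the current basis, so we have a Gröbner basis.
Inter-reduce: drop elements whose leading term is divisible by another's, tail-reduce, and make monic.
Reduced Gröbner basis: {a + 2, b + 1}.
Label its elements g_1 = a + 2, g_2 = b + 1.

Reduce p = -2ab + 3b^2 + 2a - 2b - 1 modulo G:
  leading term ab: subtract (-2b)·g_1 from -2ab + 3b^2 + 2a - 2b - 1 → 3b^2 + 2a + 2b - 1
  leading term b^2: subtract (3b)·g_2 from 3b^2 + 2a + 2b - 1 → 2a - b - 1
  leading term a: subtract (2)·g_1 from 2a - b - 1 → -b + 2
  leading term b: subtract (-1)·g_2 from -b + 2 → 3
  leading term 1: no divisor's leading term divides it; move 3 to the remainder.
  normal form = 3.
The normal form is nonzero, so p ∉ I. Since p minus its normal form lies in I, I + (p) = I + (r) where r = 3; decide whether this ideal is the whole ring.
Here r = 3 is a nonzero constant, hence a unit: 1 ∈ I + (p), the Gröbner basis of I + (p) is {1}, and the enlarged system has no common solution — adjoining p is inconsistent.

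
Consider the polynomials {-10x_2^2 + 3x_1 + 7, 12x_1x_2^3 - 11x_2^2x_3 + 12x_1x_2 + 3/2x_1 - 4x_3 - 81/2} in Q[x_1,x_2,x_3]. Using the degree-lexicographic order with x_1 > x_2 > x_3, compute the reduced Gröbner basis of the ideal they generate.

f_1 = -10x_2^2 + 3x_1 + 7, LT = x_2^2.
f_2 = 12x_1x_2^3 - 11x_2^2x_3 + 12x_1x_2 + 3/2x_1 - 4x_3 - 81/2, LT = x_1x_2^3.

S(f_1,f_2): lcm = x_1x_2^3. S = -3/10x_1^2x_2 + 11/12x_2^2x_3 - 17/10x_1x_2 - 1/8x_1 + 1/3x_3 + 27/8.
  leading term x_1^2x_2: no divisor's leading term divides it; move -3/10x_1^2x_2 to the remainder.
  leading term x_2^2x_3: subtract (-11/120x_3)·f_1 from 11/12x_2^2x_3 - 17/10x_1x_2 - 1/8x_1 + 1/3x_3 + 27/8 → -17/10x_1x_2 + 11/40x_1x_3 - 1/8x_1 + 39/40x_3 + 27/8
  leading term x_1x_2: no divisor's leading term divides it; move -17/10x_1x_2 to the remainder.
  leading term x_1x_3: no divisor's leading term divides it; move 11/40x_1x_3 to the remainder.
  leading term x_1: no divisor's leading term divides it; move -1/8x_1 to the remainder.
  leading term x_3: no divisor's leading term divides it; move 39/40x_3 to the remainder.
  leading term 1: no divisor's leading term divides it; move 27/8 to the remainder.
  remainder -3/10x_1^2x_2 - 17/10x_1x_2 + 11/40x_1x_3 - 1/8x_1 + 39/40x_3 + 27/8 ≠ 0; add g_3 = -3/10x_1^2x_2 - 17/10x_1x_2 + 11/40x_1x_3 - 1/8x_1 + 39/40x_3 + 27/8 to the basis.

S(f_1,g_3): lcm = x_1^2x_2^2. S = -3/10x_1^3 - 17/3x_1x_2^2 + 11/12x_1x_2x_3 - 7/10x_1^2 - 5/12x_1x_2 + 13/4x_2x_3 + 45/4x_2.
  leading term x_1^3: no divisor's leading term divides it; move -3/10x_1^3 to the remainder.
  leading term x_1x_2^2: subtract (17/30x_1)·f_1 from -17/3x_1x_2^2 + 11/12x_1x_2x_3 - 7/10x_1^2 - 5/12x_1x_2 + 13/4x_2x_3 + 45/4x_2 → 11/12x_1x_2x_3 - 12/5x_1^2 - 5/12x_1x_2 + 13/4x_2x_3 - 119/30x_1 + 45/4x_2
  leading term x_1x_2x_3: no divisor's leading term divides it; move 11/12x_1x_2x_3 to the remainder.
  leading term x_1^2: no divisor's leading term divides it; move -12/5x_1^2 to the remainder.
  leading term x_1x_2: no divisor's leading term divides it; move -5/12x_1x_2 to the remainder.
  leading term x_2x_3: no divisor's leading term divides it; move 13/4x_2x_3 to the remainder.
  leading term x_1: no divisor's leading term divides it; move -119/30x_1 to the remainder.
  leading term x_2: no divisor's leading term divides it; move 45/4x_2 to the remainder.
  remainder -3/10x_1^3 + 11/12x_1x_2x_3 - 12/5x_1^2 - 5/12x_1x_2 + 13/4x_2x_3 - 119/30x_1 + 45/4x_2 ≠ 0; add g_4 = -3/10x_1^3 + 11/12x_1x_2x_3 - 12/5x_1^2 - 5/12x_1x_2 + 13/4x_2x_3 - 119/30x_1 + 45/4x_2 to the basis.

The other S-polynomials (S(f_2,g_3), S(f_1,g_4), S(f_2,g_4), S(g_3,g_4)) all reduce to 0 modulo the current basis, so we have a Gröbner basis.
Inter-reduce: drop elements whose leading term is divisible by another's, tail-reduce, and make monic.

G = {x_1^3 - 55/18x_1x_2x_3 + 8x_1^2 + 25/18x_1x_2 - 65/6x_2x_3 + 119/9x_1 - 75/2x_2, x_1^2x_2 + 17/3x_1x_2 - 11/12x_1x_3 + 5/12x_1 - 13/4x_3 - 45/4, x_2^2 - 3/10x_1 - 7/10}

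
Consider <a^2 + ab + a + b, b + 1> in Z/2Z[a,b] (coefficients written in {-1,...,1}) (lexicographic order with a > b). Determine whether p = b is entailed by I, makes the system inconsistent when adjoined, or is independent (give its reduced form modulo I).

First compute the reduced Gröbner basis of I by Buchberger's algorithm.
f_1 = a^2 + ab + a + b, LT = a^2.
f_2 = b + 1, LT = b.

The S-polynomials (S(f_1,f_2)) all reduce to 0 modulo the current basis, so we have a Gröbner basis.
Inter-reduce: drop elements whose leading term is divisible by another's, tail-reduce, and make monic.
Reduced Gröbner basis: {a^2 + 1, b + 1}.
Label its elements g_1 = a^2 + 1, g_2 = b + 1.

Reduce p = b modulo G:
  leading term b: subtract (1)·g_2 from b → 1
  leading term 1: no divisor's leading term divides it; move 1 to the remainder.
  normal form = 1.
The normal form is nonzero, so p ∉ I. Since p minus its normal form lies in I, I + (p) = I + (r) where r = 1; decide whether this ideal is the whole ring.
Here r = 1 is a nonzero constant, hence a unit: 1 ∈ I + (p), the Gröbner basis of I + (p) is {1}, and the enlarged system has no common solution — adjoining p is inconsistent.

Ideal membership is decidable via reduction modulo a Gröbner basis.

Adjoining b makes the ideal the whole ring: the system is inconsistent.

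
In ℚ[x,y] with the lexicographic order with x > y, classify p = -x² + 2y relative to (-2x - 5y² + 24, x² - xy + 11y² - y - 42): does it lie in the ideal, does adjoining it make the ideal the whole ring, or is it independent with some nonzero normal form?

-x² + 2y is independent of I; its normal form modulo I is 5/2y³ + 11y² - 11y - 42.

First compute the reduced Gröbner basis of I by Buchberger's algorithm.
f_1 = -2x - 5y² + 24, LT = x.
f_2 = x² - xy + 11y² - y - 42, LT = x².

S(f_1,f_2): lcm = x². S = 5/2xy² + xy - 12x - 11y² + y + 42.
  leading term xy²: subtract (-5/4y²)·f_1 from 5/2xy² + xy - 12x - 11y² + y + 42 → xy - 12x - 25/4y⁴ + 19y² + y + 42
  leading term xy: subtract (-½y)·f_1 from xy - 12x - 25/4y⁴ + 19y² + y + 42 → -12x - 25/4y⁴ - 5/2y³ + 19y² + 13y + 42
  leading term x: subtract (6)·f_1 from -12x - 25/4y⁴ - 5/2y³ + 19y² + 13y + 42 → -25/4y⁴ - 5/2y³ + 49y² + 13y - 102
  leading term y⁴: no divisor's leading term divides it; move -25/4y⁴ to the remainder.
  leading term y³: no divisor's leading term divides it; move -5/2y³ to the remainder.
  leading term y²: no divisor's leading term divides it; move 49y² to the remainder.
  leading term y: no divisor's leading term divides it; move 13y to the remainder.
  leading term 1: no divisor's leading term divides it; move -102 to the remainder.
  remainder -25/4y⁴ - 5/2y³ + 49y² + 13y - 102 ≠ 0; add h_3 = -25/4y⁴ - 5/2y³ + 49y² + 13y - 102 to the basis.

The other S-polynomials (S(f_1,h_3), S(f_2,h_3)) all reduce to 0 modulo the current basis, so we have a Gröbner basis.
Inter-reduce: drop elements whose leading term is divisible by another's, tail-reduce, and make monic.
Reduced Gröbner basis: {x + 5/2y² - 12, y⁴ + ⅖y³ - 196/25y² - 52/25y + 408/25}.
Label its elements g_1 = x + 5/2y² - 12, g_2 = y⁴ + ⅖y³ - 196/25y² - 52/25y + 408/25.

Reduce p = -x² + 2y modulo G:
  leading term x²: subtract (-x)·g_1 from -x² + 2y → 5/2xy² - 12x + 2y
  leading term xy²: subtract (5/2y²)·g_1 from 5/2xy² - 12x + 2y → -12x - 25/4y⁴ + 30y² + 2y
  leading term x: subtract (-12)·g_1 from -12x - 25/4y⁴ + 30y² + 2y → -25/4y⁴ + 60y² + 2y - 144
  leading term y⁴: subtract (-25/4)·g_2 from -25/4y⁴ + 60y² + 2y - 144 → 5/2y³ + 11y² - 11y - 42
  leading term y³: no divisor's leading term divides it; move 5/2y³ to the remainder.
  leading term y²: no divisor's leading term divides it; move 11y² to the remainder.
  leading term y: no divisor's leading term divides it; move -11y to the remainder.
  leading term 1: no divisor's leading term divides it; move -42 to the remainder.
  normal form = 5/2y³ + 11y² - 11y - 42.
The normal form is nonzero, so p ∉ I. Since p minus its normal form lies in I, I + (p) = I + (r) where r = 5/2y³ + 11y² - 11y - 42; decide whether this ideal is the whole ring.
Run Buchberger on G together with r (pairs among the g_i already reduce to 0 since G is a Gröbner basis):
g_1 = x + 5/2y² - 12, LT = x.
g_2 = y⁴ + ⅖y³ - 196/25y² - 52/25y + 408/25, LT = y⁴.
r = 5/2y³ + 11y² - 11y - 42, LT = y³.

S(g_2,r): lcm = y⁴. S = -4y³ - 86/25y² + 368/25y + 408/25.
  leading term y³: subtract (-8/5)·r from -4y³ - 86/25y² + 368/25y + 408/25 → 354/25y² - 72/25y - 1272/25
  leading term y²: no divisor's leading term divides it; move 354/25y² to the remainder.
  leading term y: no divisor's leading term divides it; move -72/25y to the remainder.
  leading term 1: no divisor's leading term divides it; move -1272/25 to the remainder.
  remainder 354/25y² - 72/25y - 1272/25 ≠ 0; add m_4 = 354/25y² - 72/25y - 1272/25 to the basis.

S(g_2,m_4): lcm = y⁴. S = 178/295y³ - 6264/1475y² - 52/25y + 408/25.
  leading term y³: subtract (356/1475)·r from 178/295y³ - 6264/1475y² - 52/25y + 408/25 → -2036/295y² + 848/1475y + 39024/1475
  leading term y²: subtract (-5090/10443)·m_4 from -2036/295y² + 848/1475y + 39024/1475 → -72128/87025y + 144256/87025
  leading term y: no divisor's leading term divides it; move -72128/87025y to the remainder.
  leading term 1: no divisor's leading term divides it; move 144256/87025 to the remainder.
  remainder -72128/87025y + 144256/87025 ≠ 0; add m_5 = -72128/87025y + 144256/87025 to the basis.

The other S-polynomials (S(g_1,g_2), S(g_1,r), S(g_1,m_4), S(r,m_4), S(g_1,m_5), S(g_2,m_5), S(r,m_5), S(m_4,m_5)) all reduce to 0 modulo the current basis, so we have a Gröbner basis.
Inter-reduce: drop elements whose leading term is divisible by another's, tail-reduce, and make monic.
Reduced Gröbner basis: {x - 2, y - 2}.
The reduced Gröbner basis of I + (p) is {x - 2, y - 2} ≠ {1}, a proper ideal, so the enlarged system stays consistent: p is independent of I, with normal form 5/2y³ + 11y² - 11y - 42.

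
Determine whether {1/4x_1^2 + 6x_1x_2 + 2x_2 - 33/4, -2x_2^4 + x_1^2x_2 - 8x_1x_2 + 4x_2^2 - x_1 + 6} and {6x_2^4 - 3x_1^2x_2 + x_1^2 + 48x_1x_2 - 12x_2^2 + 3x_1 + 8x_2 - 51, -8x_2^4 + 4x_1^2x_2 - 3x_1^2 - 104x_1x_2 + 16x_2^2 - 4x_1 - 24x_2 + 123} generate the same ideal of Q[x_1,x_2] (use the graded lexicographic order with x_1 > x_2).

Yes, the ideals are equal.

Equality of ideals is decidable: compute both reduced Gröbner bases (unique for the ordering) and check whether they agree.
Buchberger on the first generating set:
f_1 = 1/4x_1^2 + 6x_1x_2 + 2x_2 - 33/4, LT = x_1^2.
f_2 = -2x_2^4 + x_1^2x_2 - 8x_1x_2 + 4x_2^2 - x_1 + 6, LT = x_2^4.

The S-polynomials (S(f_1,f_2)) all reduce to 0 modulo the current basis, so we have a Gröbner basis.
Inter-reduce: drop elements whose leading term is divisible by another's, tail-reduce, and make monic.
Reduced Gröbner basis: {x_2^4 + 12x_1x_2^2 + 4x_1x_2 + 2x_2^2 + 1/2x_1 - 33/2x_2 - 3, x_1^2 + 24x_1x_2 + 8x_2 - 33}.

Buchberger on the second generating set:
h_1 = 6x_2^4 - 3x_1^2x_2 + x_1^2 + 48x_1x_2 - 12x_2^2 + 3x_1 + 8x_2 - 51, LT = x_2^4.
h_2 = -8x_2^4 + 4x_1^2x_2 - 3x_1^2 - 104x_1x_2 + 16x_2^2 - 4x_1 - 24x_2 + 123, LT = x_2^4.

S(h_1,h_2): lcm = x_2^4. S = -5/24x_1^2 - 5x_1x_2 - 5/3x_2 + 55/8.
  leading term x_1^2: no divisor's leading term divides it; move -5/24x_1^2 to the remainder.
  leading term x_1x_2: no divisor's leading term divides it; move -5x_1x_2 to the remainder.
  leading term x_2: no divisor's leading term divides it; move -5/3x_2 to the remainder.
  leading term 1: no divisor's leading term divides it; move 55/8 to the remainder.
  remainder -5/24x_1^2 - 5x_1x_2 - 5/3x_2 + 55/8 ≠ 0; add k_3 = -5/24x_1^2 - 5x_1x_2 - 5/3x_2 + 55/8 to the basis.

The other S-polynomials (S(h_1,k_3), S(h_2,k_3)) all reduce to 0 modulo the current basis, so we have a Gröbner basis.
Inter-reduce: drop elements whose leading term is divisible by another's, tail-reduce, and make monic.
Reduced Gröbner basis: {x_2^4 + 12x_1x_2^2 + 4x_1x_2 + 2x_2^2 + 1/2x_1 - 33/2x_2 - 3, x_1^2 + 24x_1x_2 + 8x_2 - 33}.

These coincide, so the ideals are equal.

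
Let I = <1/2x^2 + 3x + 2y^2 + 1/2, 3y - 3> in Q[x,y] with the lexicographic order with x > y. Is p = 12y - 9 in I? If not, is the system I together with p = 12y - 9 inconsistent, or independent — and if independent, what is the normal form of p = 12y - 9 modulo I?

Adjoining 12y - 9 makes the ideal the whole ring: the system is inconsistent.

First compute the reduced Gröbner basis of I by Buchberger's algorithm.
f_1 = 1/2x^2 + 3x + 2y^2 + 1/2, LT = x^2.
f_2 = 3y - 3, LT = y.

S(f_1,f_2): leading monomials are coprime, so the S-polynomial reduces to 0 (Buchberger's first criterion).
Every S-polynomial of the final basis reduces to 0, so we have a Gröbner basis.
Inter-reduce: drop elements whose leading term is divisible by another's, tail-reduce, and make monic.
Reduced Gröbner basis: {x^2 + 6x + 5, y - 1}.
Label its elements g_1 = x^2 + 6x + 5, g_2 = y - 1.

Reduce p = 12y - 9 modulo G:
  leading term y: subtract (12)·g_2 from 12y - 9 → 3
  leading term 1: no divisor's leading term divides it; move 3 to the remainder.
  normal form = 3.
The normal form is nonzero, so p ∉ I. Since p minus its normal form lies in I, I + (p) = I + (r) where r = 3; decide whether this ideal is the whole ring.
Here r = 3 is a nonzero constant, hence a unit: 1 ∈ I + (p), the Gröbner basis of I + (p) is {1}, and the enlarged system has no common solution — adjoining p is inconsistent.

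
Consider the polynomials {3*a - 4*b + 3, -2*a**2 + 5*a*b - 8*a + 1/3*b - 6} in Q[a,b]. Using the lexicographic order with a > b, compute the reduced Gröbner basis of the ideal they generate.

G = {a - 4/3*b + 1, b**2 - 45/14*b}

f_1 = 3*a - 4*b + 3, LT = a.
f_2 = -2*a**2 + 5*a*b - 8*a + 1/3*b - 6, LT = a**2.

S(f_1,f_2): lcm = a**2. S = 7/6*a*b - 3*a + 1/6*b - 3.
  leading term a*b: subtract (7/18*b)·f_1 from 7/6*a*b - 3*a + 1/6*b - 3 → -3*a + 14/9*b**2 - b - 3
  leading term a: subtract (-1)·f_1 from -3*a + 14/9*b**2 - b - 3 → 14/9*b**2 - 5*b
  leading term b**2: no divisor's leading term divides it; move 14/9*b**2 to the remainder.
  leading term b: no divisor's leading term divides it; move -5*b to the remainder.
  remainder 14/9*b**2 - 5*b ≠ 0; add g_3 = 14/9*b**2 - 5*b to the basis.

S(f_1,g_3): leading monomials are coprime, so the S-polynomial reduces to 0 (Buchberger's first criterion).
S(f_2,g_3): leading monomials are coprime, so the S-polynomial reduces to 0 (Buchberger's first criterion).
Every S-polynomial of the final basis reduces to 0, so we have a Gröbner basis.
Inter-reduce: drop elements whose leading term is divisible by another's, tail-reduce, and make monic.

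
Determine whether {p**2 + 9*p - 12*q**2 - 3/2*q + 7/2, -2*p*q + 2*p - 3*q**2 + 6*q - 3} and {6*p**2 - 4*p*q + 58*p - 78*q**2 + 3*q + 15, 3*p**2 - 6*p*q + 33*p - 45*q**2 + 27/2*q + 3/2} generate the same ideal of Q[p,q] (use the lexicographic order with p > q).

Yes, the ideals are equal.

Two ideals are equal iff their reduced Gröbner bases coincide (the reduced basis is unique for a fixed ordering).
Buchberger on the first generating set:
f_1 = p**2 + 9*p - 12*q**2 - 3/2*q + 7/2, LT = p**2.
f_2 = -2*p*q + 2*p - 3*q**2 + 6*q - 3, LT = p*q.

S(f_1,f_2): lcm = p**2*q. S = p**2 - 3/2*p*q**2 + 12*p*q - 3/2*p - 12*q**3 - 3/2*q**2 + 7/2*q.
  leading term p**2: subtract (1)·f_1 from p**2 - 3/2*p*q**2 + 12*p*q - 3/2*p - 12*q**3 - 3/2*q**2 + 7/2*q → -3/2*p*q**2 + 12*p*q - 21/2*p - 12*q**3 + 21/2*q**2 + 5*q - 7/2
  leading term p*q**2: subtract (3/4*q)·f_2 from -3/2*p*q**2 + 12*p*q - 21/2*p - 12*q**3 + 21/2*q**2 + 5*q - 7/2 → 21/2*p*q - 21/2*p - 39/4*q**3 + 6*q**2 + 29/4*q - 7/2
  leading term p*q: subtract (-21/4)·f_2 from 21/2*p*q - 21/2*p - 39/4*q**3 + 6*q**2 + 29/4*q - 7/2 → -39/4*q**3 - 39/4*q**2 + 155/4*q - 77/4
  leading term q**3: no divisor's leading term divides it; move -39/4*q**3 to the remainder.
  leading term q**2: no divisor's leading term divides it; move -39/4*q**2 to the remainder.
  leading term q: no divisor's leading term divides it; move 155/4*q to the remainder.
  leading term 1: no divisor's leading term divides it; move -77/4 to the remainder.
  remainder -39/4*q**3 - 39/4*q**2 + 155/4*q - 77/4 ≠ 0; add g_3 = -39/4*q**3 - 39/4*q**2 + 155/4*q - 77/4 to the basis.

The other S-polynomials (S(f_1,g_3), S(f_2,g_3)) all reduce to 0 modulo the current basis, so we have a Gröbner basis.
Inter-reduce: drop elements whose leading term is divisible by another's, tail-reduce, and make monic.
Reduced Gröbner basis: {p**2 + 9*p - 12*q**2 - 3/2*q + 7/2, p*q - p + 3/2*q**2 - 3*q + 3/2, q**3 + q**2 - 155/39*q + 77/39}.

Buchberger on the second generating set:
h_1 = 6*p**2 - 4*p*q + 58*p - 78*q**2 + 3*q + 15, LT = p**2.
h_2 = 3*p**2 - 6*p*q + 33*p - 45*q**2 + 27/2*q + 3/2, LT = p**2.

S(h_1,h_2): lcm = p**2. S = 4/3*p*q - 4/3*p + 2*q**2 - 4*q + 2.
  leading term p*q: no divisor's leading term divides it; move 4/3*p*q to the remainder.
  leading term p: no divisor's leading term divides it; move -4/3*p to the remainder.
  leading term q**2: no divisor's leading term divides it; move 2*q**2 to the remainder.
  leading term q: no divisor's leading term divides it; move -4*q to the remainder.
  leading term 1: no divisor's leading term divides it; move 2 to the remainder.
  remainder 4/3*p*q - 4/3*p + 2*q**2 - 4*q + 2 ≠ 0; add k_3 = 4/3*p*q - 4/3*p + 2*q**2 - 4*q + 2 to the basis.

S(h_1,k_3): lcm = p**2*q. S = p**2 - 13/6*p*q**2 + 38/3*p*q - 3/2*p - 13*q**3 + 1/2*q**2 + 5/2*q.
  leading term p**2: subtract (1/6)·h_1 from p**2 - 13/6*p*q**2 + 38/3*p*q - 3/2*p - 13*q**3 + 1/2*q**2 + 5/2*q → -13/6*p*q**2 + 40/3*p*q - 67/6*p - 13*q**3 + 27/2*q**2 + 2*q - 5/2
  leading term p*q**2: subtract (-13/8*q)·k_3 from -13/6*p*q**2 + 40/3*p*q - 67/6*p - 13*q**3 + 27/2*q**2 + 2*q - 5/2 → 67/6*p*q - 67/6*p - 39/4*q**3 + 7*q**2 + 21/4*q - 5/2
  leading term p*q: subtract (67/8)·k_3 from 67/6*p*q - 67/6*p - 39/4*q**3 + 7*q**2 + 21/4*q - 5/2 → -39/4*q**3 - 39/4*q**2 + 155/4*q - 77/4
  leading term q**3: no divisor's leading term divides it; move -39/4*q**3 to the remainder.
  leading term q**2: no divisor's leading term divides it; move -39/4*q**2 to the remainder.
  leading term q: no divisor's leading term divides it; move 155/4*q to the remainder.
  leading term 1: no divisor's leading term divides it; move -77/4 to the remainder.
  remainder -39/4*q**3 - 39/4*q**2 + 155/4*q - 77/4 ≠ 0; add k_4 = -39/4*q**3 - 39/4*q**2 + 155/4*q - 77/4 to the basis.

The other S-polynomials (S(h_2,k_3), S(h_1,k_4), S(h_2,k_4), S(k_3,k_4)) all reduce to 0 modulo the current basis, so we have a Gröbner basis.
Inter-reduce: drop elements whose leading term is divisible by another's, tail-reduce, and make monic.
Reduced Gröbner basis: {p**2 + 9*p - 12*q**2 - 3/2*q + 7/2, p*q - p + 3/2*q**2 - 3*q + 3/2, q**3 + q**2 - 155/39*q + 77/39}.

The two bases agree; hence the ideals are identical.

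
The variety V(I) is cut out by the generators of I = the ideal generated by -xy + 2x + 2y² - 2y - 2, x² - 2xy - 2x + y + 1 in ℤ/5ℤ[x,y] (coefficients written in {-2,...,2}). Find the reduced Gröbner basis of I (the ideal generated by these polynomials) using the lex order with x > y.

G = {x - 2y² + 2y - 1, y³ + y² + y}

f_1 = -xy + 2x + 2y² - 2y - 2, LT = xy.
f_2 = x² - 2xy - 2x + y + 1, LT = x².

S(f_1,f_2): lcm = x²y. S = -2x² - xy + 2x - y² - y.
  reduce S modulo (f_1, f_2):
  remainder -2x - y² + y + 2 ≠ 0; add g_3 = -2x - y² + y + 2 to the basis.

S(f_1,g_3): lcm = xy. S = -2x + 2y³ + y² - 2y + 2.
  reduce S modulo (f_1, f_2, g_3):
  remainder 2y³ + 2y² + 2y ≠ 0; add g_4 = 2y³ + 2y² + 2y to the basis.

The other S-polynomials (S(f_2,g_3), S(f_1,g_4), S(f_2,g_4), S(g_3,g_4)) all reduce to 0 modulo the current basis, so we have a Gröbner basis.
Inter-reduce: drop elements whose leading term is divisible by another's, tail-reduce, and make monic.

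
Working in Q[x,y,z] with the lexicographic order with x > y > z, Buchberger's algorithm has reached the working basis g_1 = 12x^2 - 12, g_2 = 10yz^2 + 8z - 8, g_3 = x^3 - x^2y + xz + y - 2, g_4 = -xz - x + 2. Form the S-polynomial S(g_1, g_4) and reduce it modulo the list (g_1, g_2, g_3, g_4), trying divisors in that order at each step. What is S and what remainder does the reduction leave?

lcm(LM(g_1), LM(g_4)) = x^2z.
S = (lcm/LT(g_1))·g_1 − (lcm/LT(g_4))·g_4 = -x^2 + 2x - z.
Reduce S modulo (g_1, g_2, g_3, g_4) in that order:
  leading term x^2: subtract (-1/12)·g_1 from -x^2 + 2x - z → 2x - z - 1
  leading term x: no divisor's leading term divides it; move 2x to the remainder.
  leading term z: no divisor's leading term divides it; move -z to the remainder.
  leading term 1: no divisor's leading term divides it; move -1 to the remainder.
The remainder 2x - z - 1 is nonzero, so it would be added as the next basis element.

S(g_1, g_4) = -x^2 + 2x - z; remainder on division = 2x - z - 1.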